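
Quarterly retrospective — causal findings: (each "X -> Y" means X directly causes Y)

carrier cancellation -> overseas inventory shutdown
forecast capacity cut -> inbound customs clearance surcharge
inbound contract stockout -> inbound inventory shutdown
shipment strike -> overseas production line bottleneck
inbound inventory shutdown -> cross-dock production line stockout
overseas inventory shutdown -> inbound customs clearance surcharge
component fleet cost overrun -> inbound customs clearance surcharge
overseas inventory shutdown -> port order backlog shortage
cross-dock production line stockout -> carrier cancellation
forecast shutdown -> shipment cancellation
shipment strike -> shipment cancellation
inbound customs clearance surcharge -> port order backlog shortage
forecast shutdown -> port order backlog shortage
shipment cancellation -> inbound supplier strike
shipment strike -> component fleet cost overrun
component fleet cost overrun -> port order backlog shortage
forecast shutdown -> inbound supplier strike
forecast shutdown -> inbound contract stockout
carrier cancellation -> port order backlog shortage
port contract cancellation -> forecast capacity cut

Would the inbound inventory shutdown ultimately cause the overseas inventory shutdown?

Yes

There is a causal chain: the inbound inventory shutdown → the cross-dock production line stockout → the carrier cancellation → the overseas inventory shutdown.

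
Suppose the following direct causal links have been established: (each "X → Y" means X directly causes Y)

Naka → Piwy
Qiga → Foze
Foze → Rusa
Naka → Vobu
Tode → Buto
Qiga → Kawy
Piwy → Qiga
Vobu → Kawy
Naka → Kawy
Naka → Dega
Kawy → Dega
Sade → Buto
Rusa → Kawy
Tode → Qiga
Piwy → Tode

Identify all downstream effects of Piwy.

Direct effects: Tode, Qiga.
2 steps out: Foze, Buto, Kawy.
3 steps out: Rusa, Dega.
Not reachable from it: Naka, Vobu, Sade.

Buto, Dega, Foze, Kawy, Qiga, Rusa, Tode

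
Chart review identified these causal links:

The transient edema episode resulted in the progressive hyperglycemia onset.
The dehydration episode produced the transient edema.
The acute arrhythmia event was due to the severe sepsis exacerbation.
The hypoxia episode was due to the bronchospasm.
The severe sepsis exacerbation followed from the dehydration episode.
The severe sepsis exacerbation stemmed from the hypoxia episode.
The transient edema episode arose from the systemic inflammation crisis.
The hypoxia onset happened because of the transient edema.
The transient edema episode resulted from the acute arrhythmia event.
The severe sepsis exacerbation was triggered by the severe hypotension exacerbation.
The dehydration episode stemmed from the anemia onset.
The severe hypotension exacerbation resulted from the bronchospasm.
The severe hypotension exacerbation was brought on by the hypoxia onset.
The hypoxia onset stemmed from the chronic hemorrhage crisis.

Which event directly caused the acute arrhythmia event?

the severe sepsis exacerbation

Upstream contributors include the anemia onset, the dehydration episode, the chronic hemorrhage crisis, the bronchospasm, the transient edema, the hypoxia onset, the severe hypotension exacerbation, the hypoxia episode, but only the severe sepsis exacerbation feeds directly into the acute arrhythmia event.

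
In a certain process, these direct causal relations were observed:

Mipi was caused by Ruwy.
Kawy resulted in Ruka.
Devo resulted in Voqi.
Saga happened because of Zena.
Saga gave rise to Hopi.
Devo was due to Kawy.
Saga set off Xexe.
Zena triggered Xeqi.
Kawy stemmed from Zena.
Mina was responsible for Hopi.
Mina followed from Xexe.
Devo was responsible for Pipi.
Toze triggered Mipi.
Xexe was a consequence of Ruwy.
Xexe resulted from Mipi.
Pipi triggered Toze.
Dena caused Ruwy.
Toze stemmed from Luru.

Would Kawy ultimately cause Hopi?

There is a causal chain: Kawy → Devo → Pipi → Toze → Mipi → Xexe → Mina → Hopi.

Yes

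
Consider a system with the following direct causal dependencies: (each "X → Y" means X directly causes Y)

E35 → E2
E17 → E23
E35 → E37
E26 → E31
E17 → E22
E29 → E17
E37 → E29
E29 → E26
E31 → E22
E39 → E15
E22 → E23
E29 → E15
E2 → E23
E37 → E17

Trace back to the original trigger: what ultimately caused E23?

Tracing upstream from E23: E23 ← E2 ← E35.
E35 has no stated cause, so it is the root.

E35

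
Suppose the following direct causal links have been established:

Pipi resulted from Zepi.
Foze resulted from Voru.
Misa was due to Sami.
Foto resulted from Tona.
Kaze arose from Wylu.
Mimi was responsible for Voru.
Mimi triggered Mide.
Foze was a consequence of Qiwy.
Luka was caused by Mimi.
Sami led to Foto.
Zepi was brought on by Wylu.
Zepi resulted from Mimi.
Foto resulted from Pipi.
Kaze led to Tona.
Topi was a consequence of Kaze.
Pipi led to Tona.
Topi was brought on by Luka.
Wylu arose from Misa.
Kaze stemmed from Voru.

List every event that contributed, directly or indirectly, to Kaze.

Immediate causes of Kaze: Wylu, Voru.
Further upstream: Mimi, Sami, Misa.

Mimi, Misa, Sami, Voru, Wylu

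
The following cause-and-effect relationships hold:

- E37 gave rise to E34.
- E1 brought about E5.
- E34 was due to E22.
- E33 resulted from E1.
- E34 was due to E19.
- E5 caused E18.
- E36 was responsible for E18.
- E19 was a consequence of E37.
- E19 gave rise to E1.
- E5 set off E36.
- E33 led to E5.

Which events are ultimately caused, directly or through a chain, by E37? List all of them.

E1, E18, E19, E33, E34, E36, E5

Direct effects: E19, E34.
2 steps out: E1.
3 steps out: E33, E5.
4 steps out: E36, E18.
Not reachable from it: E22.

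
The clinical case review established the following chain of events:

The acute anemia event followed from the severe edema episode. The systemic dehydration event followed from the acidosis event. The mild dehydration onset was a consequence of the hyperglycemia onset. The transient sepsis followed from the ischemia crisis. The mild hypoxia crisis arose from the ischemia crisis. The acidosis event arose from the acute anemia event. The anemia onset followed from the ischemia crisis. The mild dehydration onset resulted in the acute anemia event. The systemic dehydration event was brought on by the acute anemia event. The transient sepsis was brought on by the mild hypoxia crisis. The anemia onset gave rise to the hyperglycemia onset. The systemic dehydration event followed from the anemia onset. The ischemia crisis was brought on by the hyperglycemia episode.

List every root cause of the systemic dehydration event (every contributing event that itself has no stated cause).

the hyperglycemia episode, the severe edema episode

Tracing upstream from the systemic dehydration event: the systemic dehydration event ← the anemia onset ← the ischemia crisis ← the hyperglycemia episode.
A separate upstream branch: the systemic dehydration event ← the acute anemia event ← the severe edema episode.
Each of those chain origins has no stated cause.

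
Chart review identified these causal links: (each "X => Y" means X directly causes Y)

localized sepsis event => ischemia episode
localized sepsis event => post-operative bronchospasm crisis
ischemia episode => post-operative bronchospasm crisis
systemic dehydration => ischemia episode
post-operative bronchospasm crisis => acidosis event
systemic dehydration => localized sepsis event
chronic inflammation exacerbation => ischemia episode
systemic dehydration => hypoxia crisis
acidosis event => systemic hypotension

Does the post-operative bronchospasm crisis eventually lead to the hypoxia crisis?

No

The post-operative bronchospasm crisis leads to the acidosis event, the systemic hypotension; the hypoxia crisis is not among them.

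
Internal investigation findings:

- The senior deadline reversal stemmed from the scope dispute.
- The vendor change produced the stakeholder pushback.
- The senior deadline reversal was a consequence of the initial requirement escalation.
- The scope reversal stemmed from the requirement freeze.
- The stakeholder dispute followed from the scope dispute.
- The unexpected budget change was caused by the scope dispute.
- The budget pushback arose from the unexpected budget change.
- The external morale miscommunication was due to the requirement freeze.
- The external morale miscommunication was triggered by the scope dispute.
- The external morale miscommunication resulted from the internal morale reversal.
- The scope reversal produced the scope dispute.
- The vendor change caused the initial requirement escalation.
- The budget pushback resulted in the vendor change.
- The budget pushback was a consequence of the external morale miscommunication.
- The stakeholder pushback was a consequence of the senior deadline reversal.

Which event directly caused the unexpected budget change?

Upstream contributors include the requirement freeze, the scope reversal, but only the scope dispute feeds directly into the unexpected budget change.

the scope dispute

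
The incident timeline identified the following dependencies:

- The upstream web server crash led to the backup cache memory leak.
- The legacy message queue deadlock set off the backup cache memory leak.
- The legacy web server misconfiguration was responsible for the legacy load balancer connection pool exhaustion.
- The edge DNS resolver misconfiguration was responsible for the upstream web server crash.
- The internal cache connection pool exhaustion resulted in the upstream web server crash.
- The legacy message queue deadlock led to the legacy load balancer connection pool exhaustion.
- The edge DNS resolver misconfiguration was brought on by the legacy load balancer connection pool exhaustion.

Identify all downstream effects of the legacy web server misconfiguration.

Direct effects: the legacy load balancer connection pool exhaustion.
2 steps out: the edge DNS resolver misconfiguration.
3 steps out: the upstream web server crash.
4 steps out: the backup cache memory leak.
Not reachable from it: the legacy message queue deadlock, the internal cache connection pool exhaustion.

the backup cache memory leak, the edge DNS resolver misconfiguration, the legacy load balancer connection pool exhaustion, the upstream web server crash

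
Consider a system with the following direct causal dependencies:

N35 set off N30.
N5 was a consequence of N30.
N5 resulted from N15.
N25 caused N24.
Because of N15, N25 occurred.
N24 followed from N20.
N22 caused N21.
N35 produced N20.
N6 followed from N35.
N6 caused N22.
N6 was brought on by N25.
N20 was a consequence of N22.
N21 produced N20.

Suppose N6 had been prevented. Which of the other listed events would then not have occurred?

Downstream of N6: N22, N21, N20, N24.
Of those, still caused via another path: N20, N24.
The remainder have no surviving cause.

N21, N22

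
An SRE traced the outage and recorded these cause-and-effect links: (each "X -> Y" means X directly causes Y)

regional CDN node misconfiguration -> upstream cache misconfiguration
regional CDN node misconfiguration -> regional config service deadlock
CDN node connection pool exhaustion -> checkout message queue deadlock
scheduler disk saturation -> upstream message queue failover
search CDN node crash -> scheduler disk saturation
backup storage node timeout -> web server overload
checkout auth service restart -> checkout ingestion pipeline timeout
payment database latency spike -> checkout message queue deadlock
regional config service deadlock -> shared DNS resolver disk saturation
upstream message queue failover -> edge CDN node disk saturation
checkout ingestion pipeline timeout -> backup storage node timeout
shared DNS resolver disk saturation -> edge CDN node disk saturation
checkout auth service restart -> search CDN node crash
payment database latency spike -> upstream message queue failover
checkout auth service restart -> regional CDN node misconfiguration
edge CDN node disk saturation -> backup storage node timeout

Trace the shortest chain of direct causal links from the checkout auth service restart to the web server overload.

the checkout auth service restart → the checkout ingestion pipeline timeout → the backup storage node timeout → the web server overload

the checkout auth service restart → the checkout ingestion pipeline timeout
the checkout ingestion pipeline timeout → the backup storage node timeout
the backup storage node timeout → the web server overload
Length: 3 steps.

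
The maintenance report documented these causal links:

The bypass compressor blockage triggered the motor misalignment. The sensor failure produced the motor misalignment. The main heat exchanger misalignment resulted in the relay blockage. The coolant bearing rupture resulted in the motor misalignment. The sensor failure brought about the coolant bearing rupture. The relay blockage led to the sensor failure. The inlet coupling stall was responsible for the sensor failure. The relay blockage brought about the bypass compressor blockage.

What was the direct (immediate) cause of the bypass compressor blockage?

Upstream contributors include the main heat exchanger misalignment, but only the relay blockage feeds directly into the bypass compressor blockage.

the relay blockage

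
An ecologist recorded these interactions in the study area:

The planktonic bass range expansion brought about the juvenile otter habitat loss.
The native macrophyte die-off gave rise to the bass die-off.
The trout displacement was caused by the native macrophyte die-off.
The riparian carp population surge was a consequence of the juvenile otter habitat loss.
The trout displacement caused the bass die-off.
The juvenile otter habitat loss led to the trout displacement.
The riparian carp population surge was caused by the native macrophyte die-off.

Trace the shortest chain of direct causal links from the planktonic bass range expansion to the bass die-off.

the planktonic bass range expansion → the juvenile otter habitat loss
the juvenile otter habitat loss → the trout displacement
the trout displacement → the bass die-off
Length: 3 steps.

the planktonic bass range expansion → the juvenile otter habitat loss → the trout displacement → the bass die-off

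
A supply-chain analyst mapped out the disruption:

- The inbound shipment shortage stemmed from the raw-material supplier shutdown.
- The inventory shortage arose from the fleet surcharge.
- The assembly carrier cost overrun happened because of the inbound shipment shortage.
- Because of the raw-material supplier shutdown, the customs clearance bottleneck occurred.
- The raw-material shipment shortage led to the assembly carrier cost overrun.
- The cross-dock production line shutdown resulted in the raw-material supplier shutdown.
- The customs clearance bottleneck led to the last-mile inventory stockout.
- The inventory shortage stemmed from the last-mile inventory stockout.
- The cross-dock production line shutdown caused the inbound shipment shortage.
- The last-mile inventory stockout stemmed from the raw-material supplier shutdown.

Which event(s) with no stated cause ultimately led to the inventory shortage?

Tracing upstream from the inventory shortage: the inventory shortage ← the fleet surcharge.
A separate upstream branch: the inventory shortage ← the last-mile inventory stockout ← the raw-material supplier shutdown ← the cross-dock production line shutdown.
Each of those chain origins has no stated cause.

the cross-dock production line shutdown, the fleet surcharge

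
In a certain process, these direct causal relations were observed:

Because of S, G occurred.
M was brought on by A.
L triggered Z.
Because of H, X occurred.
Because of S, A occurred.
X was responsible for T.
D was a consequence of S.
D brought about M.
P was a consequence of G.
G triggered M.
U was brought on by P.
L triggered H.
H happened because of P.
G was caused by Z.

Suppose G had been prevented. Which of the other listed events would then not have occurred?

P, U

Downstream of G: P, H, U, X, T, M.
Of those, still caused via another path: H, X, T, M.
The remainder have no surviving cause.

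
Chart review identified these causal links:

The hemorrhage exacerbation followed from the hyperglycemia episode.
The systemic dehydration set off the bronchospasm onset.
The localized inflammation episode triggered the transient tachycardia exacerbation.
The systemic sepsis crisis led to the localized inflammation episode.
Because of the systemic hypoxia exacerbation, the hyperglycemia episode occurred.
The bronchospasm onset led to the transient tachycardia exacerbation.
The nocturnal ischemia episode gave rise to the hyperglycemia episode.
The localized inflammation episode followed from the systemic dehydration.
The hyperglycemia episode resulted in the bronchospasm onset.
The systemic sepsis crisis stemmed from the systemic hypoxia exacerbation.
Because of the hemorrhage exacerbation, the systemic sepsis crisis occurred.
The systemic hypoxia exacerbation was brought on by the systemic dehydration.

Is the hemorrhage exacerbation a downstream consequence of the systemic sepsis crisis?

The systemic sepsis crisis leads to the localized inflammation episode, the transient tachycardia exacerbation; the hemorrhage exacerbation is not among them.

No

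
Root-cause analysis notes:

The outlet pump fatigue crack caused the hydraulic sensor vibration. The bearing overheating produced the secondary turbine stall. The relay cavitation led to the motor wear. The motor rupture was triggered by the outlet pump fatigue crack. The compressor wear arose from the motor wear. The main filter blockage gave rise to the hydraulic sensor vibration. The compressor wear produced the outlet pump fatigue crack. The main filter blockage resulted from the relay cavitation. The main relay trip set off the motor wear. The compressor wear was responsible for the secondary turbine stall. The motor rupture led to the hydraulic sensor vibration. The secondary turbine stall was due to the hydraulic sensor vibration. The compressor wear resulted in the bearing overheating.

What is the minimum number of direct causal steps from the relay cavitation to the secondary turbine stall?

Shortest chain: the relay cavitation → the main filter blockage → the hydraulic sensor vibration → the secondary turbine stall.

3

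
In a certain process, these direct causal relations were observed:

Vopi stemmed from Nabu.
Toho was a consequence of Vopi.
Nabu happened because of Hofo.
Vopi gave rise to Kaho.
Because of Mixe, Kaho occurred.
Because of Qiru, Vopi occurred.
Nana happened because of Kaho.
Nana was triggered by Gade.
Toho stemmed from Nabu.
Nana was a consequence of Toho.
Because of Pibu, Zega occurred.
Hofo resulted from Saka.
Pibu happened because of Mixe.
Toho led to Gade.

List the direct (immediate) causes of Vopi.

Upstream contributors include Saka, Hofo, but only Nabu, Qiru feed directly into Vopi.

Nabu, Qiru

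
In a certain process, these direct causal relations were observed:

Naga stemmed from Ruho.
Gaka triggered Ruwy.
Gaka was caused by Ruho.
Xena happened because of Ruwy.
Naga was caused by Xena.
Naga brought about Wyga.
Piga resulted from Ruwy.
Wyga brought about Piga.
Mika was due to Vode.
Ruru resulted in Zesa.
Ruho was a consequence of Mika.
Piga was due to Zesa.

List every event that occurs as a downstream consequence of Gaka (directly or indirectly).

Naga, Piga, Ruwy, Wyga, Xena

Direct effects: Ruwy.
2 steps out: Xena, Piga.
3 steps out: Naga.
4 steps out: Wyga.
Not reachable from it: Ruru, Vode, Mika, Ruho, Zesa.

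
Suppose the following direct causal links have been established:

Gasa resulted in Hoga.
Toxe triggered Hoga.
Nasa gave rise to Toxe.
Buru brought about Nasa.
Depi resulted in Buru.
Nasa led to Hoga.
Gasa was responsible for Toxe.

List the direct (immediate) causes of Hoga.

Upstream contributors include Depi, Buru, but only Gasa, Nasa, Toxe feed directly into Hoga.

Gasa, Nasa, Toxe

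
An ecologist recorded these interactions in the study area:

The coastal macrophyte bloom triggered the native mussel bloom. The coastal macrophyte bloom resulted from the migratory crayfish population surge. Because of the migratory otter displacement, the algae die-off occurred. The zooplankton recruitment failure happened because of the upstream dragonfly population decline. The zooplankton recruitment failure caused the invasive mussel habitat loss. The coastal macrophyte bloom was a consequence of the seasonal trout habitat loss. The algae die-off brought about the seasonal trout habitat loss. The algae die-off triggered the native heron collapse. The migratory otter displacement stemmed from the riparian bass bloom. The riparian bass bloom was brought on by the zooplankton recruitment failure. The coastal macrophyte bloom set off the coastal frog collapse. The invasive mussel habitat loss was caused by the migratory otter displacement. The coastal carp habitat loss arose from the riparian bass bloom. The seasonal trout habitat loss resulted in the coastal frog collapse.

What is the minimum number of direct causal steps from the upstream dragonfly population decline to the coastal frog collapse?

Shortest chain: the upstream dragonfly population decline → the zooplankton recruitment failure → the riparian bass bloom → the migratory otter displacement → the algae die-off → the seasonal trout habitat loss → the coastal frog collapse.

6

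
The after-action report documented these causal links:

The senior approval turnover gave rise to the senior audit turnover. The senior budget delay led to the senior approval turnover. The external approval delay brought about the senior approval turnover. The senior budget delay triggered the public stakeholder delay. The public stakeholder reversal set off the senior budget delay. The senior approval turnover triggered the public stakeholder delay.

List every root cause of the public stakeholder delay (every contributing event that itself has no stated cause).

Tracing upstream from the public stakeholder delay: the public stakeholder delay ← the senior budget delay ← the public stakeholder reversal.
A separate upstream branch: the public stakeholder delay ← the senior approval turnover ← the external approval delay.
Each of those chain origins has no stated cause.

the external approval delay, the public stakeholder reversal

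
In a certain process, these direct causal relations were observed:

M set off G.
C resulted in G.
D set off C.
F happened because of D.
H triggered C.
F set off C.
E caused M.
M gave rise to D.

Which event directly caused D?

Upstream contributors include E, but only M feeds directly into D.

M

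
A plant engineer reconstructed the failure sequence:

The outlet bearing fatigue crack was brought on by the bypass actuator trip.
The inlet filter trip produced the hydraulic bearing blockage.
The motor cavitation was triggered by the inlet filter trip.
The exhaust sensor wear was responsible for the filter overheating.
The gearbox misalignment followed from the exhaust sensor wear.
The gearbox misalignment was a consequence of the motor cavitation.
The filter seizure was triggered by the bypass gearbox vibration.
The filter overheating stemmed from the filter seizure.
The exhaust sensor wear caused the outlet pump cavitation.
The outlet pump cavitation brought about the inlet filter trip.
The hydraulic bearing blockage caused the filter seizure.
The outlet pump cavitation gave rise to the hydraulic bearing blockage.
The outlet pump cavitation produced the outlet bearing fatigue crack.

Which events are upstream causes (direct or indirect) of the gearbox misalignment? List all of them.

Immediate causes of the gearbox misalignment: the exhaust sensor wear, the motor cavitation.
Further upstream: the outlet pump cavitation, the inlet filter trip.

the exhaust sensor wear, the inlet filter trip, the motor cavitation, the outlet pump cavitation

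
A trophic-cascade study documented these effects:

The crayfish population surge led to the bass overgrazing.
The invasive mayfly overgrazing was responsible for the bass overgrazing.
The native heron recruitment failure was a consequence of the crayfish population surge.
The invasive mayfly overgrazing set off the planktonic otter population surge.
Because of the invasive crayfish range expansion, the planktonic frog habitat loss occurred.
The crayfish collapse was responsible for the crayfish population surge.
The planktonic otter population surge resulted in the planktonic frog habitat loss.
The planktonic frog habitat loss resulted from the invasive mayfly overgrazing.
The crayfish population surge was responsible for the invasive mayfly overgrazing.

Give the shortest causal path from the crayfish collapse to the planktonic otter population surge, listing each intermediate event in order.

the crayfish collapse → the crayfish population surge → the invasive mayfly overgrazing → the planktonic otter population surge

the crayfish collapse → the crayfish population surge
the crayfish population surge → the invasive mayfly overgrazing
the invasive mayfly overgrazing → the planktonic otter population surge
Length: 3 steps.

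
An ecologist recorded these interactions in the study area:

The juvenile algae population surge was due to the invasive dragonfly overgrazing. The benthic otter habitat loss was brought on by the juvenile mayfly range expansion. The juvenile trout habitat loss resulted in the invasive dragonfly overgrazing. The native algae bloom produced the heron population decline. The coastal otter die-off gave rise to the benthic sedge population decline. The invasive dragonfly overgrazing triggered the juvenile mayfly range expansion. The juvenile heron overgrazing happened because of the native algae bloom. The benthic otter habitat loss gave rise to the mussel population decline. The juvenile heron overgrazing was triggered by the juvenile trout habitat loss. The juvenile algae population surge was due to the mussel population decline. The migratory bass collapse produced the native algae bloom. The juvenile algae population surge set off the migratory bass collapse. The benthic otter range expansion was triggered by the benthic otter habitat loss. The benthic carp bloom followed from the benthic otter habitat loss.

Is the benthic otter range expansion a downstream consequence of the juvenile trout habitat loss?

Yes

There is a causal chain: the juvenile trout habitat loss → the invasive dragonfly overgrazing → the juvenile mayfly range expansion → the benthic otter habitat loss → the benthic otter range expansion.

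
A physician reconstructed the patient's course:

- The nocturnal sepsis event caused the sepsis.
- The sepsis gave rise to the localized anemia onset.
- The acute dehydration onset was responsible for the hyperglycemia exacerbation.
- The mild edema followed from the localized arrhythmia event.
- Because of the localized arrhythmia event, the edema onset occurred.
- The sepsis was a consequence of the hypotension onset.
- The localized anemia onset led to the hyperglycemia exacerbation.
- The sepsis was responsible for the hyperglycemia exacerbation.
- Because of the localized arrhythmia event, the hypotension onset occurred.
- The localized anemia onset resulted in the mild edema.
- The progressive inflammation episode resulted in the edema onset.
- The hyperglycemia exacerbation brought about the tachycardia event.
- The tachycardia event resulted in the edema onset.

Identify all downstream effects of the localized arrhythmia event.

the edema onset, the hyperglycemia exacerbation, the hypotension onset, the localized anemia onset, the mild edema, the sepsis, the tachycardia event

Direct effects: the hypotension onset, the mild edema, the edema onset.
2 steps out: the sepsis.
3 steps out: the localized anemia onset, the hyperglycemia exacerbation.
4 steps out: the tachycardia event.
Not reachable from it: the acute dehydration onset, the nocturnal sepsis event, the progressive inflammation episode.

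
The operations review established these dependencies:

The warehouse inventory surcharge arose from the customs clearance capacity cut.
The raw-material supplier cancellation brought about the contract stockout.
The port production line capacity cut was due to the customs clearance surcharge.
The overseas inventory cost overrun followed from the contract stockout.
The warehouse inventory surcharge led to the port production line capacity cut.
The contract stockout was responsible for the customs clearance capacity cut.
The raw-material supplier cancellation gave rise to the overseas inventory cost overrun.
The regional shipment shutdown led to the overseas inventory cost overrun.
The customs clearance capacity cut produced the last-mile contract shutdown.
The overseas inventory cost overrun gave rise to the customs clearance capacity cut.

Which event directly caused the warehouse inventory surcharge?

Upstream contributors include the regional shipment shutdown, the raw-material supplier cancellation, the contract stockout, the overseas inventory cost overrun, but only the customs clearance capacity cut feeds directly into the warehouse inventory surcharge.

the customs clearance capacity cut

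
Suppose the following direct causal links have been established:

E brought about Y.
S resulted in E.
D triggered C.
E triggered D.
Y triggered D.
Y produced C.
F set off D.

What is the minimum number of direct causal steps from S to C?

3

Shortest chain: S → E → Y → C.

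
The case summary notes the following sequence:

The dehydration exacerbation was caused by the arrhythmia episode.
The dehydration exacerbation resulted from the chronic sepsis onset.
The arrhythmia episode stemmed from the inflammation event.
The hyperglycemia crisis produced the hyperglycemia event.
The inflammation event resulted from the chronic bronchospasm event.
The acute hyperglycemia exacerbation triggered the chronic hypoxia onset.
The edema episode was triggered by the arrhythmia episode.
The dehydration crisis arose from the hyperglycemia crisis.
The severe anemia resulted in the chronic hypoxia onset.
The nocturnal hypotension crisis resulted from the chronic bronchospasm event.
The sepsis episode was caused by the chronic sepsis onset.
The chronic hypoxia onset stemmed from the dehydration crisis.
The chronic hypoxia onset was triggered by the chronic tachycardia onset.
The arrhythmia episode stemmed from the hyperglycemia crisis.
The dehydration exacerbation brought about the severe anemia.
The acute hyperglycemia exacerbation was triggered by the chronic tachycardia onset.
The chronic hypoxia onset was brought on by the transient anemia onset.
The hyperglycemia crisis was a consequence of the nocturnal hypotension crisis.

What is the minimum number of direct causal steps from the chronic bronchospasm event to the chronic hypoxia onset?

Shortest chain: the chronic bronchospasm event → the nocturnal hypotension crisis → the hyperglycemia crisis → the dehydration crisis → the chronic hypoxia onset.

4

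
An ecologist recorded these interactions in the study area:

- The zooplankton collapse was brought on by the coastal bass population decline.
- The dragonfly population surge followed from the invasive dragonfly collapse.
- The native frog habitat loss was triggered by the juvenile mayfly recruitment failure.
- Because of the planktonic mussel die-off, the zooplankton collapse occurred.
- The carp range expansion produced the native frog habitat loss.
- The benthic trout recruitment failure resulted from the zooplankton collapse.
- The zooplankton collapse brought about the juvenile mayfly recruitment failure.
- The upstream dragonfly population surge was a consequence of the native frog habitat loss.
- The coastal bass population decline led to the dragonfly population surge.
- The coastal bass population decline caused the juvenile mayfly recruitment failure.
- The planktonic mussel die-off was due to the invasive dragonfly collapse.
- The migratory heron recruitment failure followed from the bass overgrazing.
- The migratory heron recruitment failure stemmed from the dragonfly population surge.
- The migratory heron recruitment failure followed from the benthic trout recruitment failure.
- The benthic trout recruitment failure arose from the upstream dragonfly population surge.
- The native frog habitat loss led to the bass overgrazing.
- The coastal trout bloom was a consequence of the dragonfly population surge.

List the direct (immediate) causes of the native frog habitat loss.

the carp range expansion, the juvenile mayfly recruitment failure

Upstream contributors include the invasive dragonfly collapse, the coastal bass population decline, the planktonic mussel die-off, the zooplankton collapse, but only the carp range expansion, the juvenile mayfly recruitment failure feed directly into the native frog habitat loss.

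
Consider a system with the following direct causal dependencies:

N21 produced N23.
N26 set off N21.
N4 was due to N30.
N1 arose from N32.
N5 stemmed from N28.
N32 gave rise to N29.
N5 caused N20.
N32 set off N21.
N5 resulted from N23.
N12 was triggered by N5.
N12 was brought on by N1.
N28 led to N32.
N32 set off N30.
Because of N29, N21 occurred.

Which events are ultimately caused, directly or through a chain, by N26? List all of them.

Direct effects: N21.
2 steps out: N23.
3 steps out: N5.
4 steps out: N12, N20.
Not reachable from it: N28, N32, N29, N30, N1, N4.

N12, N20, N21, N23, N5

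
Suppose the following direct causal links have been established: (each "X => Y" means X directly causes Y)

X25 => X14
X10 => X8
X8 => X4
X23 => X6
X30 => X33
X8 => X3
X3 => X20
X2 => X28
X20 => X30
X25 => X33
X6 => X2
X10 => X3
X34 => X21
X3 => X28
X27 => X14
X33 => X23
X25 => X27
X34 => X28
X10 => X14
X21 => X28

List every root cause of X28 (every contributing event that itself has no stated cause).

X10, X25, X34

Tracing upstream from X28: X28 ← X3 ← X10.
A separate upstream branch: X28 ← X2 ← X6 ← X23 ← X33 ← X25.
A separate upstream branch: X28 ← X34.
Each of those chain origins has no stated cause.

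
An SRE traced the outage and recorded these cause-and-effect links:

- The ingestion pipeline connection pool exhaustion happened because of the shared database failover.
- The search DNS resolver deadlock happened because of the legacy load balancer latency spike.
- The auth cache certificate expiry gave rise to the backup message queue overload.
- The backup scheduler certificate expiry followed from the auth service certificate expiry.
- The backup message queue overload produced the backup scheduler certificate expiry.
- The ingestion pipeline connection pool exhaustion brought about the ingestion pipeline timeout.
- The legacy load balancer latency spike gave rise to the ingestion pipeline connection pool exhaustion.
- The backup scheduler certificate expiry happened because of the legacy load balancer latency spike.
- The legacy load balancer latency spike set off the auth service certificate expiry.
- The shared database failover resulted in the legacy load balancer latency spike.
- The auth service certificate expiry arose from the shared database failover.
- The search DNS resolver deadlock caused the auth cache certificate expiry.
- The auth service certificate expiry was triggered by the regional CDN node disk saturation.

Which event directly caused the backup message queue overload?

Upstream contributors include the shared database failover, the legacy load balancer latency spike, the search DNS resolver deadlock, but only the auth cache certificate expiry feeds directly into the backup message queue overload.

the auth cache certificate expiry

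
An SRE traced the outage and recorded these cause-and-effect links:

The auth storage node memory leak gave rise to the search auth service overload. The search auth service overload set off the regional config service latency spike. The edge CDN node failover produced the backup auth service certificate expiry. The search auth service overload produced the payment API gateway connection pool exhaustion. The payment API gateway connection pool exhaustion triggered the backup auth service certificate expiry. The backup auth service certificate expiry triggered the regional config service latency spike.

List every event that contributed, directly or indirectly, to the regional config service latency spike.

Immediate causes of the regional config service latency spike: the search auth service overload, the backup auth service certificate expiry.
Further upstream: the auth storage node memory leak, the payment API gateway connection pool exhaustion, the edge CDN node failover.

the auth storage node memory leak, the backup auth service certificate expiry, the edge CDN node failover, the payment API gateway connection pool exhaustion, the search auth service overload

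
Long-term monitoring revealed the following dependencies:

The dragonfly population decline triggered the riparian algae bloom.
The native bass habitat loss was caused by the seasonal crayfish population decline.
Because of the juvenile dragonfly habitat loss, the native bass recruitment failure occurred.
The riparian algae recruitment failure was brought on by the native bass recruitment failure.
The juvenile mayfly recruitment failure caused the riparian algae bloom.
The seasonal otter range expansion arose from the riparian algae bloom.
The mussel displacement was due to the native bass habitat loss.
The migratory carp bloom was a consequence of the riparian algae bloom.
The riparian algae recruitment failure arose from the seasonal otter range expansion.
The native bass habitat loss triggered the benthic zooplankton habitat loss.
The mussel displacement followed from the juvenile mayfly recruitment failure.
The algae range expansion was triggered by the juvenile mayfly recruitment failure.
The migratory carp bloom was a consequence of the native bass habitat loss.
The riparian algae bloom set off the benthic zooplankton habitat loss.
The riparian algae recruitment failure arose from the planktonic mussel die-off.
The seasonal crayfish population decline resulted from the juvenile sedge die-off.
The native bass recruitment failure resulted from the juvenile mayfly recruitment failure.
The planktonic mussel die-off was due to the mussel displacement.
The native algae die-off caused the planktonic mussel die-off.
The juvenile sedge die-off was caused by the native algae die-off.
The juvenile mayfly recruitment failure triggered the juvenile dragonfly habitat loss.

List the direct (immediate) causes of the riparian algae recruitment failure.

Upstream contributors include the dragonfly population decline, the juvenile mayfly recruitment failure, the juvenile dragonfly habitat loss, the native algae die-off, the riparian algae bloom, the juvenile sedge die-off, the seasonal crayfish population decline, the native bass habitat loss, the mussel displacement, but only the native bass recruitment failure, the planktonic mussel die-off, the seasonal otter range expansion feed directly into the riparian algae recruitment failure.

the native bass recruitment failure, the planktonic mussel die-off, the seasonal otter range expansion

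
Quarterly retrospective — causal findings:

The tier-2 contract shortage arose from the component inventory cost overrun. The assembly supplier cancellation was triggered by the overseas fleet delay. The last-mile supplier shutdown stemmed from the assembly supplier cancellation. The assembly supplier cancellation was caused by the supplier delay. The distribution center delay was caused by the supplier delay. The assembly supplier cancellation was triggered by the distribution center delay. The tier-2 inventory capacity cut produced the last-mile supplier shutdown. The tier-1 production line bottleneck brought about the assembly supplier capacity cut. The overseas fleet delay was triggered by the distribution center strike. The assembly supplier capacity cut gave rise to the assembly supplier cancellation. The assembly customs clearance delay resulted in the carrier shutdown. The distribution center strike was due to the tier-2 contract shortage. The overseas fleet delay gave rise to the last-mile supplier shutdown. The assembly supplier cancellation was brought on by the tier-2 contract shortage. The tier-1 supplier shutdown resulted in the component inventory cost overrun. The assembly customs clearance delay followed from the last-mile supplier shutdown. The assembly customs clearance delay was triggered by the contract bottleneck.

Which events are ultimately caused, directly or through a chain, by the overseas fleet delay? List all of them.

the assembly customs clearance delay, the assembly supplier cancellation, the carrier shutdown, the last-mile supplier shutdown

Direct effects: the assembly supplier cancellation, the last-mile supplier shutdown.
2 steps out: the assembly customs clearance delay.
3 steps out: the carrier shutdown.
Not reachable from it: the supplier delay, the tier-1 supplier shutdown, the component inventory cost overrun, the tier-2 contract shortage, the distribution center strike, the contract bottleneck, the tier-1 production line bottleneck, the assembly supplier capacity cut, the tier-2 inventory capacity cut, the distribution center delay.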